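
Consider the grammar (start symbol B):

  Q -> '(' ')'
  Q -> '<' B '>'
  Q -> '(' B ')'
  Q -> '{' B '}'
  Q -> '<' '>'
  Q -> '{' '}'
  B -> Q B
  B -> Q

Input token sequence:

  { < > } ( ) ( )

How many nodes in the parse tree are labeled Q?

4

[B [Q { [B [Q < >]] }] [B [Q ( )] [B [Q ( )]]]]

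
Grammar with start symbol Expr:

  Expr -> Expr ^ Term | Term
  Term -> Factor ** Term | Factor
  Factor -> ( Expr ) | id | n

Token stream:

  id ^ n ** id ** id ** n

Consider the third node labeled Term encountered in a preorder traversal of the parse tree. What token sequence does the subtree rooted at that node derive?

[Expr [Expr [Term [Factor id]]] ^ [Term [Factor n] ** [Term [Factor id] ** [Term [Factor id] ** [Term [Factor n]]]]]]

id ** id ** n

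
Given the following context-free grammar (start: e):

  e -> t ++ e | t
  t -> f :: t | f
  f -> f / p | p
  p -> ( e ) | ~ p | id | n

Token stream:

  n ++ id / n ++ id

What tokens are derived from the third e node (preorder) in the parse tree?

[e [t [f [p n]]] ++ [e [t [f [f [p id]] / [p n]]] ++ [e [t [f [p id]]]]]]

id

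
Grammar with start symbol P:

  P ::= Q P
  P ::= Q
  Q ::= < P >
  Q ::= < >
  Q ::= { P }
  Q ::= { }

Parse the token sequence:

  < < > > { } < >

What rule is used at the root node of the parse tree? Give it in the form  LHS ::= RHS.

[P [Q < [P [Q < >]] >] [P [Q { }] [P [Q < >]]]]

P ::= Q P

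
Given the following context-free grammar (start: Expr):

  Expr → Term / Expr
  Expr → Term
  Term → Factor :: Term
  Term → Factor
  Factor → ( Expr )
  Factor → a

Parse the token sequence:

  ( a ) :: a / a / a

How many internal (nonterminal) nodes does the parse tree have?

14

[Expr [Term [Factor ( [Expr [Term [Factor a]]] )] :: [Term [Factor a]]] / [Expr [Term [Factor a]] / [Expr [Term [Factor a]]]]]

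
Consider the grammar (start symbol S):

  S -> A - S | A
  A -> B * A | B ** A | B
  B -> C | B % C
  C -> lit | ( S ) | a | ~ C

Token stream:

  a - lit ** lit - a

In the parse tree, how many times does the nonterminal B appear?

[S [A [B [C a]]] - [S [A [B [C lit]] ** [A [B [C lit]]]] - [S [A [B [C a]]]]]]

4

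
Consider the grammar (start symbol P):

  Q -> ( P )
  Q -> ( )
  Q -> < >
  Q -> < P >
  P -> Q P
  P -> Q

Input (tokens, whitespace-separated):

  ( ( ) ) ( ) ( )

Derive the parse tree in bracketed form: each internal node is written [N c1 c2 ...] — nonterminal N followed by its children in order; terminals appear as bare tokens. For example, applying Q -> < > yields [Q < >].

[P [Q ( [P [Q ( )]] )] [P [Q ( )] [P [Q ( )]]]]

P
Q P
( P ) P
( Q ) P
( ( ) ) P
( ( ) ) Q P
( ( ) ) ( ) P
( ( ) ) ( ) Q
( ( ) ) ( ) ( )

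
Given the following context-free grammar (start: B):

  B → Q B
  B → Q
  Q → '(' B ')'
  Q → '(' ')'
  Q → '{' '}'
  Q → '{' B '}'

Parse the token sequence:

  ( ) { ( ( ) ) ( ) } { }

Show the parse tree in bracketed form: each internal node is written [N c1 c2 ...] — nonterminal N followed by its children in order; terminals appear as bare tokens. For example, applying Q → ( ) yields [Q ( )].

[B [Q ( )] [B [Q { [B [Q ( [B [Q ( )]] )] [B [Q ( )]]] }] [B [Q { }]]]]

B
Q B
( ) B
( ) Q B
( ) { B } B
( ) { Q B } B
( ) { ( B ) B } B
( ) { ( Q ) B } B
( ) { ( ( ) ) B } B
( ) { ( ( ) ) Q } B
( ) { ( ( ) ) ( ) } B
( ) { ( ( ) ) ( ) } Q
( ) { ( ( ) ) ( ) } { }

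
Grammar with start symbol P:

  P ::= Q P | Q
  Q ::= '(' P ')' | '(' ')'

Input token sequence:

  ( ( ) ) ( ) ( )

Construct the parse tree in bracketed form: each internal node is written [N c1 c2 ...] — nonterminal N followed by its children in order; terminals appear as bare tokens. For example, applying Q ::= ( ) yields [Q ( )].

P
Q P
( P ) P
( Q ) P
( ( ) ) P
( ( ) ) Q P
( ( ) ) ( ) P
( ( ) ) ( ) Q
( ( ) ) ( ) ( )

[P [Q ( [P [Q ( )]] )] [P [Q ( )] [P [Q ( )]]]]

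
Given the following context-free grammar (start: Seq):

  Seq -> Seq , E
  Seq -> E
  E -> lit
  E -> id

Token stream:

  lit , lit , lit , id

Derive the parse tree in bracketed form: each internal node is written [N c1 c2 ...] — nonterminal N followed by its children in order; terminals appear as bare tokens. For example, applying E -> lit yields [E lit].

Seq
Seq , E
Seq , E , E
Seq , E , E , E
E , E , E , E
lit , E , E , E
lit , lit , E , E
lit , lit , lit , E
lit , lit , lit , id

[Seq [Seq [Seq [Seq [E lit]] , [E lit]] , [E lit]] , [E id]]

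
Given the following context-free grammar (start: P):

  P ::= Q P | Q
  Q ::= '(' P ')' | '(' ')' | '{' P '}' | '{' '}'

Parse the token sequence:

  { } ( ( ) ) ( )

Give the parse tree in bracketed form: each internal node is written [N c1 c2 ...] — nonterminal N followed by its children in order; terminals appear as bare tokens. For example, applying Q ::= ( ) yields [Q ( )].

[P [Q { }] [P [Q ( [P [Q ( )]] )] [P [Q ( )]]]]

P
Q P
{ } P
{ } Q P
{ } ( P ) P
{ } ( Q ) P
{ } ( ( ) ) P
{ } ( ( ) ) Q
{ } ( ( ) ) ( )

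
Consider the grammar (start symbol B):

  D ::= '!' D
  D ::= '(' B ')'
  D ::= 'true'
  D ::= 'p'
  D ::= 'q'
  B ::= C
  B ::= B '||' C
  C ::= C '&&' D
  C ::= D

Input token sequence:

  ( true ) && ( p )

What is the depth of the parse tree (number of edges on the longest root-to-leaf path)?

7

[B [C [C [D ( [B [C [D true]]] )]] && [D ( [B [C [D p]]] )]]]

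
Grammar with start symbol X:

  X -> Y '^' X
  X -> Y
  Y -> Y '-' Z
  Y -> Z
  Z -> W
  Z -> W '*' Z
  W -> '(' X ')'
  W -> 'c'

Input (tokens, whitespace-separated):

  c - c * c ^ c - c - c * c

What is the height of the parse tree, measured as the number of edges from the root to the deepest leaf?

[X [Y [Y [Z [W c]]] - [Z [W c] * [Z [W c]]]] ^ [X [Y [Y [Y [Z [W c]]] - [Z [W c]]] - [Z [W c] * [Z [W c]]]]]]

7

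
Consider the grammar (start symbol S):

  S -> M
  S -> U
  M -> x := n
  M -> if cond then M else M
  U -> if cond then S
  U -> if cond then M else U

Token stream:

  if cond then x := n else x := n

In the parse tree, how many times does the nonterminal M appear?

[S [M if cond then [M x := n] else [M x := n]]]

3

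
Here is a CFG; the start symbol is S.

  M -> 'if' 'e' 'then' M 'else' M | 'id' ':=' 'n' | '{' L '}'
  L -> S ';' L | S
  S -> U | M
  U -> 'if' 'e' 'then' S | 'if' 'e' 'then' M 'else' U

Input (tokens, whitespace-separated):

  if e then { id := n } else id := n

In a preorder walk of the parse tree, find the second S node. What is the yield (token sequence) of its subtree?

id := n

[S [M if e then [M { [L [S [M id := n]]] }] else [M id := n]]]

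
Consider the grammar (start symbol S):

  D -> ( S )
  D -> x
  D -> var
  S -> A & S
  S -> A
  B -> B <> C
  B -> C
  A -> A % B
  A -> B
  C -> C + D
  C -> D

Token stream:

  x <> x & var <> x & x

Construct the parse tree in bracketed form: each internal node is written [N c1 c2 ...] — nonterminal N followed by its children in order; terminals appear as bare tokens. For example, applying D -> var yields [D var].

[S [A [B [B [C [D x]]] <> [C [D x]]]] & [S [A [B [B [C [D var]]] <> [C [D x]]]] & [S [A [B [C [D x]]]]]]]

S
A & S
B & S
B <> C & S
C <> C & S
D <> C & S
x <> C & S
x <> D & S
x <> x & S
x <> x & A & S
x <> x & B & S
x <> x & B <> C & S
x <> x & C <> C & S
x <> x & D <> C & S
x <> x & var <> C & S
x <> x & var <> D & S
x <> x & var <> x & S
x <> x & var <> x & A
x <> x & var <> x & B
x <> x & var <> x & C
x <> x & var <> x & D
x <> x & var <> x & x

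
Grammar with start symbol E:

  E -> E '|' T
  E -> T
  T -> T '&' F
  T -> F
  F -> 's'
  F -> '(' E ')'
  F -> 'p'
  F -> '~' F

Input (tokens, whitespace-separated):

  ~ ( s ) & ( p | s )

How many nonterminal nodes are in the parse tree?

15

[E [T [T [F ~ [F ( [E [T [F s]]] )]]] & [F ( [E [E [T [F p]]] | [T [F s]]] )]]]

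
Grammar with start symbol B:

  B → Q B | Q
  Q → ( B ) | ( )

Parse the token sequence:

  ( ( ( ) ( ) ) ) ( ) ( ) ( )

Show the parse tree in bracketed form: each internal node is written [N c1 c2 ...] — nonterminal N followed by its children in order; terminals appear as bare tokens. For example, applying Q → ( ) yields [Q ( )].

B
Q B
( B ) B
( Q ) B
( ( B ) ) B
( ( Q B ) ) B
( ( ( ) B ) ) B
( ( ( ) Q ) ) B
( ( ( ) ( ) ) ) B
( ( ( ) ( ) ) ) Q B
( ( ( ) ( ) ) ) ( ) B
( ( ( ) ( ) ) ) ( ) Q B
( ( ( ) ( ) ) ) ( ) ( ) B
( ( ( ) ( ) ) ) ( ) ( ) Q
( ( ( ) ( ) ) ) ( ) ( ) ( )

[B [Q ( [B [Q ( [B [Q ( )] [B [Q ( )]]] )]] )] [B [Q ( )] [B [Q ( )] [B [Q ( )]]]]]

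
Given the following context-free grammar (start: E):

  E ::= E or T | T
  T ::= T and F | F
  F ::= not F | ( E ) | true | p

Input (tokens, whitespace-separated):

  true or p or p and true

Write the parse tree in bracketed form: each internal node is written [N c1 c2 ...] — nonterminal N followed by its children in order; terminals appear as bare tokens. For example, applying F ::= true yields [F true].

E
E or T
E or T or T
T or T or T
F or T or T
true or T or T
true or F or T
true or p or T
true or p or T and F
true or p or F and F
true or p or p and F
true or p or p and true

[E [E [E [T [F true]]] or [T [F p]]] or [T [T [F p]] and [F true]]]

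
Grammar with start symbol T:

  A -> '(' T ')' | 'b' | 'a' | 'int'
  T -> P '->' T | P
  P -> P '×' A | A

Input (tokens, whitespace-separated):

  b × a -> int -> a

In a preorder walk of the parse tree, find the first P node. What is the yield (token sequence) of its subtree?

b × a

[T [P [P [A b]] × [A a]] -> [T [P [A int]] -> [T [P [A a]]]]]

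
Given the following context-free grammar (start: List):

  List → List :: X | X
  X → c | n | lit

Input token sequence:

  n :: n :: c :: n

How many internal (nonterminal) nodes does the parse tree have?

[List [List [List [List [X n]] :: [X n]] :: [X c]] :: [X n]]

8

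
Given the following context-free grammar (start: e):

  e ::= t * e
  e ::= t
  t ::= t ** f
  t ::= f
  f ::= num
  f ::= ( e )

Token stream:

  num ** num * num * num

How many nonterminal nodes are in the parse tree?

11

[e [t [t [f num]] ** [f num]] * [e [t [f num]] * [e [t [f num]]]]]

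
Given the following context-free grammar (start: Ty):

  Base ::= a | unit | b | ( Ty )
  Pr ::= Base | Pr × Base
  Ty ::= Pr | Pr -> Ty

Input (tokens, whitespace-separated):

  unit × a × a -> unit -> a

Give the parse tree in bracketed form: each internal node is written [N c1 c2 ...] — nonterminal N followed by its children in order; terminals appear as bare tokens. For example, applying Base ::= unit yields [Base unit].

[Ty [Pr [Pr [Pr [Base unit]] × [Base a]] × [Base a]] -> [Ty [Pr [Base unit]] -> [Ty [Pr [Base a]]]]]

Ty
Pr -> Ty
Pr × Base -> Ty
Pr × Base × Base -> Ty
Base × Base × Base -> Ty
unit × Base × Base -> Ty
unit × a × Base -> Ty
unit × a × a -> Ty
unit × a × a -> Pr -> Ty
unit × a × a -> Base -> Ty
unit × a × a -> unit -> Ty
unit × a × a -> unit -> Pr
unit × a × a -> unit -> Base
unit × a × a -> unit -> a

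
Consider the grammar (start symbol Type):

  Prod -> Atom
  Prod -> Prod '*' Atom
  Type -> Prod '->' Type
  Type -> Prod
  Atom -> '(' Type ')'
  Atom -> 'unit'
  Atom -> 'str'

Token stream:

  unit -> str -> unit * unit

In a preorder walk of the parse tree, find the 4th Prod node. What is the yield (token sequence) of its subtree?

[Type [Prod [Atom unit]] -> [Type [Prod [Atom str]] -> [Type [Prod [Prod [Atom unit]] * [Atom unit]]]]]

unit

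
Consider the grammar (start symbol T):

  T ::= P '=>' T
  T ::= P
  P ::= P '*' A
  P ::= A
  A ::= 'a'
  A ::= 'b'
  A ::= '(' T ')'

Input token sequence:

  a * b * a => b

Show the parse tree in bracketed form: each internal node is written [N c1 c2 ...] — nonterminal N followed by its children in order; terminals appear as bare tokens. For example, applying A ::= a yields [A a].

T
P => T
P * A => T
P * A * A => T
A * A * A => T
a * A * A => T
a * b * A => T
a * b * a => T
a * b * a => P
a * b * a => A
a * b * a => b

[T [P [P [P [A a]] * [A b]] * [A a]] => [T [P [A b]]]]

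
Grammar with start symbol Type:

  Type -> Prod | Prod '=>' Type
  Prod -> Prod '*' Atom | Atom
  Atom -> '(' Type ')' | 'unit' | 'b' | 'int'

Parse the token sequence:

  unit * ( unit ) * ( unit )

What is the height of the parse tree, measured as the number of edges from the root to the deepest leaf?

[Type [Prod [Prod [Prod [Atom unit]] * [Atom ( [Type [Prod [Atom unit]]] )]] * [Atom ( [Type [Prod [Atom unit]]] )]]]

7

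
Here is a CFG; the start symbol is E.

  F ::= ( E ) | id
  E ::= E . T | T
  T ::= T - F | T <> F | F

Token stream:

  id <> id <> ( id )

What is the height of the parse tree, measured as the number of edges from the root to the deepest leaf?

[E [T [T [T [F id]] <> [F id]] <> [F ( [E [T [F id]]] )]]]

6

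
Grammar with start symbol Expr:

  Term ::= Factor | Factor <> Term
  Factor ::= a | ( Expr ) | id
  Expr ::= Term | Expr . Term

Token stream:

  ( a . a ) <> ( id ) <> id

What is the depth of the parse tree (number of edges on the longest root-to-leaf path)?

[Expr [Term [Factor ( [Expr [Expr [Term [Factor a]]] . [Term [Factor a]]] )] <> [Term [Factor ( [Expr [Term [Factor id]]] )] <> [Term [Factor id]]]]]

7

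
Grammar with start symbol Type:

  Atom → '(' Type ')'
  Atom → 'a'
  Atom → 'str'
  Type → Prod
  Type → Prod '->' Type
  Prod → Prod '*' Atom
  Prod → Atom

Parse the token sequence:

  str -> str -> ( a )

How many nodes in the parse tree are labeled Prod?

[Type [Prod [Atom str]] -> [Type [Prod [Atom str]] -> [Type [Prod [Atom ( [Type [Prod [Atom a]]] )]]]]]

4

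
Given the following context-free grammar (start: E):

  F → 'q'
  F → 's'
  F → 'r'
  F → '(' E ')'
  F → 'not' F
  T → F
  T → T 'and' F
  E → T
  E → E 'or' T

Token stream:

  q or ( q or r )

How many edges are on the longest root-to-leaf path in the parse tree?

[E [E [T [F q]]] or [T [F ( [E [E [T [F q]]] or [T [F r]]] )]]]

7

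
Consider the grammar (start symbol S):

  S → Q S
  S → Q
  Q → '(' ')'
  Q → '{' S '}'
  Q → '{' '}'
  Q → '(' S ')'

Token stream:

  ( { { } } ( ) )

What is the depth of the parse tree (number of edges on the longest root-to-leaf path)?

6

[S [Q ( [S [Q { [S [Q { }]] }] [S [Q ( )]]] )]]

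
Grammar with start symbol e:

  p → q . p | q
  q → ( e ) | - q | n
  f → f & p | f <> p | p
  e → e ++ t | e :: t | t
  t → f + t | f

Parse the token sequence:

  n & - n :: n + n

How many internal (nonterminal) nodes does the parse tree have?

[e [e [t [f [f [p [q n]]] & [p [q - [q n]]]]]] :: [t [f [p [q n]]] + [t [f [p [q n]]]]]]

18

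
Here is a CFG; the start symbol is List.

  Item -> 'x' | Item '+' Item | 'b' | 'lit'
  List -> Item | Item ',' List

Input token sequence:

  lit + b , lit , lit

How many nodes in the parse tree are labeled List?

3

[List [Item [Item lit] + [Item b]] , [List [Item lit] , [List [Item lit]]]]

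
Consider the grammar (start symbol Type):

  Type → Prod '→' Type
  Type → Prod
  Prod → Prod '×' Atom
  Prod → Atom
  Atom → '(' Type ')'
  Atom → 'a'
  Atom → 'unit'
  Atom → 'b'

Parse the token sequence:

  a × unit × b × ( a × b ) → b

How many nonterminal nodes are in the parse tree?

17

[Type [Prod [Prod [Prod [Prod [Atom a]] × [Atom unit]] × [Atom b]] × [Atom ( [Type [Prod [Prod [Atom a]] × [Atom b]]] )]] → [Type [Prod [Atom b]]]]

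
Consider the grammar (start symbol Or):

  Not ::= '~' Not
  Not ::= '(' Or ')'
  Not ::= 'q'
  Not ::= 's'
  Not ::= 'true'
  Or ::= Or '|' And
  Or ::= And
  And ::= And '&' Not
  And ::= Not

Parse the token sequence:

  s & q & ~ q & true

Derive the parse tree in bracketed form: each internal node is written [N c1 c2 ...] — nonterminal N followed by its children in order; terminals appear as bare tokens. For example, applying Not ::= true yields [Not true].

Or
And
And & Not
And & Not & Not
And & Not & Not & Not
Not & Not & Not & Not
s & Not & Not & Not
s & q & Not & Not
s & q & ~ Not & Not
s & q & ~ q & Not
s & q & ~ q & true

[Or [And [And [And [And [Not s]] & [Not q]] & [Not ~ [Not q]]] & [Not true]]]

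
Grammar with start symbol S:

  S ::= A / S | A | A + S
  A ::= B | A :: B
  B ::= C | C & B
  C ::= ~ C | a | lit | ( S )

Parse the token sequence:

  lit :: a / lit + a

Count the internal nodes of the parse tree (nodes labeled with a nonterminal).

[S [A [A [B [C lit]]] :: [B [C a]]] / [S [A [B [C lit]]] + [S [A [B [C a]]]]]]

15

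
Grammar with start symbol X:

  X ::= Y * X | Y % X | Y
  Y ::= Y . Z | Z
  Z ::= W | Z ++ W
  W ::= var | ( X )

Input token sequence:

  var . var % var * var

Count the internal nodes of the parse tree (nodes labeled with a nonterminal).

[X [Y [Y [Z [W var]]] . [Z [W var]]] % [X [Y [Z [W var]]] * [X [Y [Z [W var]]]]]]

15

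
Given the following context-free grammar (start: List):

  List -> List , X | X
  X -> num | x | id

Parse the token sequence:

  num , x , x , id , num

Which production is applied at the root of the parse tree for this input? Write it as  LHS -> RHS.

List -> List , X

[List [List [List [List [List [X num]] , [X x]] , [X x]] , [X id]] , [X num]]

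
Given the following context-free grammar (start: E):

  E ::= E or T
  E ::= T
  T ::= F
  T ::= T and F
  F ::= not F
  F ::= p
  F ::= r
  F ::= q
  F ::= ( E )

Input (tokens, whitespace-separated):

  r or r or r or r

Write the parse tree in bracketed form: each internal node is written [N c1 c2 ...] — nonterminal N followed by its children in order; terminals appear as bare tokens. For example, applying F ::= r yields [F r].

[E [E [E [E [T [F r]]] or [T [F r]]] or [T [F r]]] or [T [F r]]]

E
E or T
E or T or T
E or T or T or T
T or T or T or T
F or T or T or T
r or T or T or T
r or F or T or T
r or r or T or T
r or r or F or T
r or r or r or T
r or r or r or F
r or r or r or r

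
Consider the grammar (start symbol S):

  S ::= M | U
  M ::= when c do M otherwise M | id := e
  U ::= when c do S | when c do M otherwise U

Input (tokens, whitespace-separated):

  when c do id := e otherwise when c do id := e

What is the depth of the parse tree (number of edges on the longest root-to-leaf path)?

5

[S [U when c do [M id := e] otherwise [U when c do [S [M id := e]]]]]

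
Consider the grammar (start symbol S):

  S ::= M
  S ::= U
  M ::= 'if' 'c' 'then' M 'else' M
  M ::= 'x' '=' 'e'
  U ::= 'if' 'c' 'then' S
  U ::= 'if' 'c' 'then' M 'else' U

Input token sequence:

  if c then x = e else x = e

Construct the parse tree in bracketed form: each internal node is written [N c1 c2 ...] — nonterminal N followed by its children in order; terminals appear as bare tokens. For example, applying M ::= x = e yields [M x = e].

S
M
if c then M else M
if c then x = e else M
if c then x = e else x = e

[S [M if c then [M x = e] else [M x = e]]]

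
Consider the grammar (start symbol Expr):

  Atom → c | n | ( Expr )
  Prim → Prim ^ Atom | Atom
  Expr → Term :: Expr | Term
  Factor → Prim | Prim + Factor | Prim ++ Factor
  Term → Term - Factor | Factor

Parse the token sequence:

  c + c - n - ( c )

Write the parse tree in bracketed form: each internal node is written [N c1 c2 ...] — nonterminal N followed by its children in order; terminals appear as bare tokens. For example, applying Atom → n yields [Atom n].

Expr
Term
Term - Factor
Term - Factor - Factor
Factor - Factor - Factor
Prim + Factor - Factor - Factor
Atom + Factor - Factor - Factor
c + Factor - Factor - Factor
c + Prim - Factor - Factor
c + Atom - Factor - Factor
c + c - Factor - Factor
c + c - Prim - Factor
c + c - Atom - Factor
c + c - n - Factor
c + c - n - Prim
c + c - n - Atom
c + c - n - ( Expr )
c + c - n - ( Term )
c + c - n - ( Factor )
c + c - n - ( Prim )
c + c - n - ( Atom )
c + c - n - ( c )

[Expr [Term [Term [Term [Factor [Prim [Atom c]] + [Factor [Prim [Atom c]]]]] - [Factor [Prim [Atom n]]]] - [Factor [Prim [Atom ( [Expr [Term [Factor [Prim [Atom c]]]]] )]]]]]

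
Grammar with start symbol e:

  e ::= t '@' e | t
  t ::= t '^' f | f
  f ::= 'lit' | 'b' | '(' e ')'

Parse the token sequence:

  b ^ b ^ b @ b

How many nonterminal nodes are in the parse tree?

[e [t [t [t [f b]] ^ [f b]] ^ [f b]] @ [e [t [f b]]]]

10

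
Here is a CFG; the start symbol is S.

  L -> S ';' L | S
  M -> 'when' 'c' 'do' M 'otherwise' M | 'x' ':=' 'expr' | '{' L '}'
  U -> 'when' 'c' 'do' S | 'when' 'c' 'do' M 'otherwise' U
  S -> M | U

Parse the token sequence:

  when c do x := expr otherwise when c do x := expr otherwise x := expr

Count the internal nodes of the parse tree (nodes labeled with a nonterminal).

6

[S [M when c do [M x := expr] otherwise [M when c do [M x := expr] otherwise [M x := expr]]]]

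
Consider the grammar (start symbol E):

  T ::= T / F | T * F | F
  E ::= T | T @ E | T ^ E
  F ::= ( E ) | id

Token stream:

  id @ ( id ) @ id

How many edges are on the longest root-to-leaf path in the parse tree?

[E [T [F id]] @ [E [T [F ( [E [T [F id]]] )]] @ [E [T [F id]]]]]

7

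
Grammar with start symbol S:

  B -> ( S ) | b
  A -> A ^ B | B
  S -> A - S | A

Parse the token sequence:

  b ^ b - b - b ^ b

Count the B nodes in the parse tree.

5

[S [A [A [B b]] ^ [B b]] - [S [A [B b]] - [S [A [A [B b]] ^ [B b]]]]]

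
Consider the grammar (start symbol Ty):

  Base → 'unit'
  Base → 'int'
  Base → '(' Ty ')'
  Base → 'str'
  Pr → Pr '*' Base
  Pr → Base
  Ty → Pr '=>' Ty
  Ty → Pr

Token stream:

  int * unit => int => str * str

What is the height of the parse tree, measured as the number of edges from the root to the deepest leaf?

6

[Ty [Pr [Pr [Base int]] * [Base unit]] => [Ty [Pr [Base int]] => [Ty [Pr [Pr [Base str]] * [Base str]]]]]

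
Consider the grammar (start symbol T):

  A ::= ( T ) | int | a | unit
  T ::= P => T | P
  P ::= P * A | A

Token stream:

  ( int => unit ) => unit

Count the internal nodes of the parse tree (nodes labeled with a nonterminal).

[T [P [A ( [T [P [A int]] => [T [P [A unit]]]] )]] => [T [P [A unit]]]]

12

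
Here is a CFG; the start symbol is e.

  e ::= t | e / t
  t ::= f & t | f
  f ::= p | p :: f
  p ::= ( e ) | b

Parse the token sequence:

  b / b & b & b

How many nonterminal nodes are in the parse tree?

14

[e [e [t [f [p b]]]] / [t [f [p b]] & [t [f [p b]] & [t [f [p b]]]]]]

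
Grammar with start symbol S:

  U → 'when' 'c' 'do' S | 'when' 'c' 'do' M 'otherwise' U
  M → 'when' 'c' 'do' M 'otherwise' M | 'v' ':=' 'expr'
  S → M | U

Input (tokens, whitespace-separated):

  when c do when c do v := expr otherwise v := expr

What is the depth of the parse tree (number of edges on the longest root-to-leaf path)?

[S [U when c do [S [M when c do [M v := expr] otherwise [M v := expr]]]]]

5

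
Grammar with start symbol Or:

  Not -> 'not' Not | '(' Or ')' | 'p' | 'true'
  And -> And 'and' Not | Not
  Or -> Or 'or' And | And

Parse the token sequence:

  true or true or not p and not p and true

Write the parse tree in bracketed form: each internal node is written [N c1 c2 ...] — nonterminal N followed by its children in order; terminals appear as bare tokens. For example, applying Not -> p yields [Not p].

[Or [Or [Or [And [Not true]]] or [And [Not true]]] or [And [And [And [Not not [Not p]]] and [Not not [Not p]]] and [Not true]]]

Or
Or or And
Or or And or And
And or And or And
Not or And or And
true or And or And
true or Not or And
true or true or And
true or true or And and Not
true or true or And and Not and Not
true or true or Not and Not and Not
true or true or not Not and Not and Not
true or true or not p and Not and Not
true or true or not p and not Not and Not
true or true or not p and not p and Not
true or true or not p and not p and true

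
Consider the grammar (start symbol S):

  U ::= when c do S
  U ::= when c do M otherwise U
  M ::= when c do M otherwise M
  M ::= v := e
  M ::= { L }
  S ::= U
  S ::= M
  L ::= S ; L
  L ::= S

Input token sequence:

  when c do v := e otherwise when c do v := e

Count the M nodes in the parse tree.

[S [U when c do [M v := e] otherwise [U when c do [S [M v := e]]]]]

2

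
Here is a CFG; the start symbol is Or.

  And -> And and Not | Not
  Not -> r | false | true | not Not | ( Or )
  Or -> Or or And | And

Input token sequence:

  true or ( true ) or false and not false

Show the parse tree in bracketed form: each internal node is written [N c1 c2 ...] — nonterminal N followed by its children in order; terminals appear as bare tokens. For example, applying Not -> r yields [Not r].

Or
Or or And
Or or And or And
And or And or And
Not or And or And
true or And or And
true or Not or And
true or ( Or ) or And
true or ( And ) or And
true or ( Not ) or And
true or ( true ) or And
true or ( true ) or And and Not
true or ( true ) or Not and Not
true or ( true ) or false and Not
true or ( true ) or false and not Not
true or ( true ) or false and not false

[Or [Or [Or [And [Not true]]] or [And [Not ( [Or [And [Not true]]] )]]] or [And [And [Not false]] and [Not not [Not false]]]]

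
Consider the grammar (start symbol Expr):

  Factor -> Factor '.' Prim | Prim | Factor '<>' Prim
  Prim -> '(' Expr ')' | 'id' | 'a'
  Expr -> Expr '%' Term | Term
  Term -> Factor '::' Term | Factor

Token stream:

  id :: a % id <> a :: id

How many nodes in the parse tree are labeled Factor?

[Expr [Expr [Term [Factor [Prim id]] :: [Term [Factor [Prim a]]]]] % [Term [Factor [Factor [Prim id]] <> [Prim a]] :: [Term [Factor [Prim id]]]]]

5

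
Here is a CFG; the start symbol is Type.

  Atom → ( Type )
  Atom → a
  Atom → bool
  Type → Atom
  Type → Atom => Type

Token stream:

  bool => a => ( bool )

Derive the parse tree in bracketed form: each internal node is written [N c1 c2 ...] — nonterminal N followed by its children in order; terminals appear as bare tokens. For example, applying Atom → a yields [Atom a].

Type
Atom => Type
bool => Type
bool => Atom => Type
bool => a => Type
bool => a => Atom
bool => a => ( Type )
bool => a => ( Atom )
bool => a => ( bool )

[Type [Atom bool] => [Type [Atom a] => [Type [Atom ( [Type [Atom bool]] )]]]]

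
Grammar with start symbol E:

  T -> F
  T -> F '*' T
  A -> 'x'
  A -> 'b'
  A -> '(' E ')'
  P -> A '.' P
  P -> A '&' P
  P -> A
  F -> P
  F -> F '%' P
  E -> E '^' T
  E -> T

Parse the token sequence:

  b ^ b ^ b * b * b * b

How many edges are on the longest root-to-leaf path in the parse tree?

[E [E [E [T [F [P [A b]]]]] ^ [T [F [P [A b]]]]] ^ [T [F [P [A b]]] * [T [F [P [A b]]] * [T [F [P [A b]]] * [T [F [P [A b]]]]]]]]

8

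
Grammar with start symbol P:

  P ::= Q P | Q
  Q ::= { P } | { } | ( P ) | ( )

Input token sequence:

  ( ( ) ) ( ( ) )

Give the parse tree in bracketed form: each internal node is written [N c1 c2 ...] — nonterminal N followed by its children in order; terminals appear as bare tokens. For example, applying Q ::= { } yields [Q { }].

[P [Q ( [P [Q ( )]] )] [P [Q ( [P [Q ( )]] )]]]

P
Q P
( P ) P
( Q ) P
( ( ) ) P
( ( ) ) Q
( ( ) ) ( P )
( ( ) ) ( Q )
( ( ) ) ( ( ) )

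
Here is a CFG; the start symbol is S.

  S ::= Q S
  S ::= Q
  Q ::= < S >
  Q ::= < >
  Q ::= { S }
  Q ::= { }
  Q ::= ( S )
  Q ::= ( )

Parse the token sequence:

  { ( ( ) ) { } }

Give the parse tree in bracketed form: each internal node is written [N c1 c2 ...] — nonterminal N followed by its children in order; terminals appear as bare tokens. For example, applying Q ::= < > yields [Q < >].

S
Q
{ S }
{ Q S }
{ ( S ) S }
{ ( Q ) S }
{ ( ( ) ) S }
{ ( ( ) ) Q }
{ ( ( ) ) { } }

[S [Q { [S [Q ( [S [Q ( )]] )] [S [Q { }]]] }]]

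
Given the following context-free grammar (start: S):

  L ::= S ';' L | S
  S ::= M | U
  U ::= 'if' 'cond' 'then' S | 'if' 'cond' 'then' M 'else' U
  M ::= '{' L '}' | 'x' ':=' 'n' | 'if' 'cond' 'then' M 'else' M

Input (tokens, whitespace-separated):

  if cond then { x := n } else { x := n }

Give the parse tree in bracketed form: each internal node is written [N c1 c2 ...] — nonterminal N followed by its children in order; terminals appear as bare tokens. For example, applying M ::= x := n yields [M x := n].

[S [M if cond then [M { [L [S [M x := n]]] }] else [M { [L [S [M x := n]]] }]]]

S
M
if cond then M else M
if cond then { L } else M
if cond then { S } else M
if cond then { M } else M
if cond then { x := n } else M
if cond then { x := n } else { L }
if cond then { x := n } else { S }
if cond then { x := n } else { M }
if cond then { x := n } else { x := n }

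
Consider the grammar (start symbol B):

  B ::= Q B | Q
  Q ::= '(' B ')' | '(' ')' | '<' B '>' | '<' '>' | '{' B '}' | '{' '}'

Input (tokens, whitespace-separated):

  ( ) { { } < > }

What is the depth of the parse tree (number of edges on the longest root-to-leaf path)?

[B [Q ( )] [B [Q { [B [Q { }] [B [Q < >]]] }]]]

6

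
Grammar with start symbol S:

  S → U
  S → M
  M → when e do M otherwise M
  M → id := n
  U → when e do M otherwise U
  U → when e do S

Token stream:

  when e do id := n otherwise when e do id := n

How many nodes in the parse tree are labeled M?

2

[S [U when e do [M id := n] otherwise [U when e do [S [M id := n]]]]]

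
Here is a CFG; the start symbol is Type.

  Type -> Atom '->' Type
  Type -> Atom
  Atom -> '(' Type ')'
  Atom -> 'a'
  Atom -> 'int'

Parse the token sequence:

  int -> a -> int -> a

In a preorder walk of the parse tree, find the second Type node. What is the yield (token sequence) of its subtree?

a -> int -> a

[Type [Atom int] -> [Type [Atom a] -> [Type [Atom int] -> [Type [Atom a]]]]]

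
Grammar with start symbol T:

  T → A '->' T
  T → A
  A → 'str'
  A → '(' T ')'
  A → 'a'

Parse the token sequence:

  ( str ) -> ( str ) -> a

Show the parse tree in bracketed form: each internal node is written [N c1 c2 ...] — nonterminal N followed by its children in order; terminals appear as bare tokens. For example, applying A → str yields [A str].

T
A -> T
( T ) -> T
( A ) -> T
( str ) -> T
( str ) -> A -> T
( str ) -> ( T ) -> T
( str ) -> ( A ) -> T
( str ) -> ( str ) -> T
( str ) -> ( str ) -> A
( str ) -> ( str ) -> a

[T [A ( [T [A str]] )] -> [T [A ( [T [A str]] )] -> [T [A a]]]]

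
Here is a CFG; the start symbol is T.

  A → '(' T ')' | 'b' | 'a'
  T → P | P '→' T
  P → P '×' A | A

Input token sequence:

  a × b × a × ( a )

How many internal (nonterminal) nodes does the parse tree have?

[T [P [P [P [P [A a]] × [A b]] × [A a]] × [A ( [T [P [A a]]] )]]]

12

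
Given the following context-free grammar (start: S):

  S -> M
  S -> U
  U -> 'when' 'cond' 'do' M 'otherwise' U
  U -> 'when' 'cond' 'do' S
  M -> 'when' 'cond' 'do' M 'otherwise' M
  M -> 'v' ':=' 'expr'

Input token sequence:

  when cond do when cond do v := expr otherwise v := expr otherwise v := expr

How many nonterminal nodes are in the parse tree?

6

[S [M when cond do [M when cond do [M v := expr] otherwise [M v := expr]] otherwise [M v := expr]]]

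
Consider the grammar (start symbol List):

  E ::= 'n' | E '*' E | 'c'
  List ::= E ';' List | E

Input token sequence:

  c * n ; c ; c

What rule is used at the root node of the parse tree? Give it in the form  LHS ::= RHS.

[List [E [E c] * [E n]] ; [List [E c] ; [List [E c]]]]

List ::= E ';' List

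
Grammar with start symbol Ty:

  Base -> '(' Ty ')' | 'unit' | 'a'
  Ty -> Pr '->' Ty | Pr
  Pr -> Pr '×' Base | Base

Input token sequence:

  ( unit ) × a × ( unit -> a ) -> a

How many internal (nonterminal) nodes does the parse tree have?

[Ty [Pr [Pr [Pr [Base ( [Ty [Pr [Base unit]]] )]] × [Base a]] × [Base ( [Ty [Pr [Base unit]] -> [Ty [Pr [Base a]]]] )]] -> [Ty [Pr [Base a]]]]

19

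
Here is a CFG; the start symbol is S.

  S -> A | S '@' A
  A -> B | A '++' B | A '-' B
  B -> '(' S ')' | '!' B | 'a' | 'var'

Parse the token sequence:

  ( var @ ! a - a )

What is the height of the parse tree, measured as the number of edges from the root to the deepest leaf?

[S [A [B ( [S [S [A [B var]]] @ [A [A [B ! [B a]]] - [B a]]] )]]]

8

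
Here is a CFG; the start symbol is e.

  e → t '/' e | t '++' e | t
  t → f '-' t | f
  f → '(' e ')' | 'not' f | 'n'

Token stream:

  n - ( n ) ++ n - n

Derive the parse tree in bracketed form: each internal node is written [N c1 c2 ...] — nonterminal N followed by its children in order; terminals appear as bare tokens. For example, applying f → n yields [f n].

e
t ++ e
f - t ++ e
n - t ++ e
n - f ++ e
n - ( e ) ++ e
n - ( t ) ++ e
n - ( f ) ++ e
n - ( n ) ++ e
n - ( n ) ++ t
n - ( n ) ++ f - t
n - ( n ) ++ n - t
n - ( n ) ++ n - f
n - ( n ) ++ n - n

[e [t [f n] - [t [f ( [e [t [f n]]] )]]] ++ [e [t [f n] - [t [f n]]]]]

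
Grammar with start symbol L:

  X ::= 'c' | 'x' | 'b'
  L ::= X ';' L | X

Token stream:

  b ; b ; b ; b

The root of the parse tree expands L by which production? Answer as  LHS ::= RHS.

[L [X b] ; [L [X b] ; [L [X b] ; [L [X b]]]]]

L ::= X ';' L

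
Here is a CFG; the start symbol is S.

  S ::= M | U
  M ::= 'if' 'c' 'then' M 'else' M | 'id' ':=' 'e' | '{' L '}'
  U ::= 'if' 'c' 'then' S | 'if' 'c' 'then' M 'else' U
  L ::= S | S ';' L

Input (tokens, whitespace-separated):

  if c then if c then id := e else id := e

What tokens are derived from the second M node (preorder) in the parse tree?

[S [U if c then [S [M if c then [M id := e] else [M id := e]]]]]

id := e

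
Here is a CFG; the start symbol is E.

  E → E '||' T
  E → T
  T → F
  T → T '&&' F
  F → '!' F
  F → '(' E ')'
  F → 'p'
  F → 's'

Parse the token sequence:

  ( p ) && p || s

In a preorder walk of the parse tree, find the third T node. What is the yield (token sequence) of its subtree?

p

[E [E [T [T [F ( [E [T [F p]]] )]] && [F p]]] || [T [F s]]]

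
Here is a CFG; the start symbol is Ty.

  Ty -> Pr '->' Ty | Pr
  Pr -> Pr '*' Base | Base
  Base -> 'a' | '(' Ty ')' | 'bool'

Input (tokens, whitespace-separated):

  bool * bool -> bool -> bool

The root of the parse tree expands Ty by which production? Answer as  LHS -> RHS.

Ty -> Pr '->' Ty

[Ty [Pr [Pr [Base bool]] * [Base bool]] -> [Ty [Pr [Base bool]] -> [Ty [Pr [Base bool]]]]]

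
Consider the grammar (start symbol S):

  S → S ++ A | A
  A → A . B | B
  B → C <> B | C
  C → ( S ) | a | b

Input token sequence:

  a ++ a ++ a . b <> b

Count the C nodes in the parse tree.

[S [S [S [A [B [C a]]]] ++ [A [B [C a]]]] ++ [A [A [B [C a]]] . [B [C b] <> [B [C b]]]]]

5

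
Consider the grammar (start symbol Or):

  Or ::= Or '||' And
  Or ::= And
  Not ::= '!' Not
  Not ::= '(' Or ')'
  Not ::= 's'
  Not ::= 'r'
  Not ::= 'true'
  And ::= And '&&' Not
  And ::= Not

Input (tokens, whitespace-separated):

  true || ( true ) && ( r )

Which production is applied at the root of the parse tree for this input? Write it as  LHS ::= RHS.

Or ::= Or '||' And

[Or [Or [And [Not true]]] || [And [And [Not ( [Or [And [Not true]]] )]] && [Not ( [Or [And [Not r]]] )]]]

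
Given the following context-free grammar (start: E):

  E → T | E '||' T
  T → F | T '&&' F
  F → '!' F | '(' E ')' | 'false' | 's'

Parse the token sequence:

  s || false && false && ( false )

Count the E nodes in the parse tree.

[E [E [T [F s]]] || [T [T [T [F false]] && [F false]] && [F ( [E [T [F false]]] )]]]

3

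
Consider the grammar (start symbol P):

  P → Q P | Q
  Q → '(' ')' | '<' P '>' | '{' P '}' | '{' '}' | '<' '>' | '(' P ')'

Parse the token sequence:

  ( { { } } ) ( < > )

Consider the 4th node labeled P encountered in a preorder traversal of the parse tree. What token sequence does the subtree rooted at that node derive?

[P [Q ( [P [Q { [P [Q { }]] }]] )] [P [Q ( [P [Q < >]] )]]]

( < > )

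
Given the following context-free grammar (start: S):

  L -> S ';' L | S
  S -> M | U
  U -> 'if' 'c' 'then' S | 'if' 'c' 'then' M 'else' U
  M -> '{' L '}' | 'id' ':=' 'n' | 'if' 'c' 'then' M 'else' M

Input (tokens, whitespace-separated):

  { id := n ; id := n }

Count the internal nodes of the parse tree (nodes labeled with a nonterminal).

8

[S [M { [L [S [M id := n]] ; [L [S [M id := n]]]] }]]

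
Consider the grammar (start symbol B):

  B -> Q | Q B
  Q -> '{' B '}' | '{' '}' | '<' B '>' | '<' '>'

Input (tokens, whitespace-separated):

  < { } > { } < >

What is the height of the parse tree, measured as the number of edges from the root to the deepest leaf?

[B [Q < [B [Q { }]] >] [B [Q { }] [B [Q < >]]]]

4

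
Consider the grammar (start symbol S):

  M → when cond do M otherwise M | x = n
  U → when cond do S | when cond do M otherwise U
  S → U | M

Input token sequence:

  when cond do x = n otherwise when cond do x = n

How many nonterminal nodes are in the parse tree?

6

[S [U when cond do [M x = n] otherwise [U when cond do [S [M x = n]]]]]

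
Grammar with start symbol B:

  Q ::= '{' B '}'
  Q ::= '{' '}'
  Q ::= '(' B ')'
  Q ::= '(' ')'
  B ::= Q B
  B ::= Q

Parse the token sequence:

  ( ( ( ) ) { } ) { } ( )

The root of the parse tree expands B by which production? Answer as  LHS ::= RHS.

[B [Q ( [B [Q ( [B [Q ( )]] )] [B [Q { }]]] )] [B [Q { }] [B [Q ( )]]]]

B ::= Q B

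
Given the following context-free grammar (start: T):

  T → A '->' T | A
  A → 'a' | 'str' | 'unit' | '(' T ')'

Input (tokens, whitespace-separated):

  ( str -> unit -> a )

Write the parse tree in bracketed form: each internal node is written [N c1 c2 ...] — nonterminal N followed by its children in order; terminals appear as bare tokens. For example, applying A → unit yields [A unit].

T
A
( T )
( A -> T )
( str -> T )
( str -> A -> T )
( str -> unit -> T )
( str -> unit -> A )
( str -> unit -> a )

[T [A ( [T [A str] -> [T [A unit] -> [T [A a]]]] )]]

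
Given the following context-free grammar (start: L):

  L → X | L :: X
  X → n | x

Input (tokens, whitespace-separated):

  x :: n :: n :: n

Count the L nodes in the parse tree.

[L [L [L [L [X x]] :: [X n]] :: [X n]] :: [X n]]

4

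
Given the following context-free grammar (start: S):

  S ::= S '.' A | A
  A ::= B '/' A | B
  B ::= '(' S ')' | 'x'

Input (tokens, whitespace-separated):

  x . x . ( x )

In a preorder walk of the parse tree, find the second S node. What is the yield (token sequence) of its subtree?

x . x

[S [S [S [A [B x]]] . [A [B x]]] . [A [B ( [S [A [B x]]] )]]]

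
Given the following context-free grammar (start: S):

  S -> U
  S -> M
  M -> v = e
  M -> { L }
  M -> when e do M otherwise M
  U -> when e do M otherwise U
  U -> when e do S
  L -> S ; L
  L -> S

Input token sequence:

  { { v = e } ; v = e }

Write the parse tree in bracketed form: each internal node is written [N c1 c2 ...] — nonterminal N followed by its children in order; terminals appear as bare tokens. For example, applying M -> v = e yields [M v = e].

S
M
{ L }
{ S ; L }
{ M ; L }
{ { L } ; L }
{ { S } ; L }
{ { M } ; L }
{ { v = e } ; L }
{ { v = e } ; S }
{ { v = e } ; M }
{ { v = e } ; v = e }

[S [M { [L [S [M { [L [S [M v = e]]] }]] ; [L [S [M v = e]]]] }]]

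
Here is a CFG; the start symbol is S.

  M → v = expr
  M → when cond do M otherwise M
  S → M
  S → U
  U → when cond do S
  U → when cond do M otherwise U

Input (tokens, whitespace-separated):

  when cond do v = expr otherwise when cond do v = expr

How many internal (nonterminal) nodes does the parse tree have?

6

[S [U when cond do [M v = expr] otherwise [U when cond do [S [M v = expr]]]]]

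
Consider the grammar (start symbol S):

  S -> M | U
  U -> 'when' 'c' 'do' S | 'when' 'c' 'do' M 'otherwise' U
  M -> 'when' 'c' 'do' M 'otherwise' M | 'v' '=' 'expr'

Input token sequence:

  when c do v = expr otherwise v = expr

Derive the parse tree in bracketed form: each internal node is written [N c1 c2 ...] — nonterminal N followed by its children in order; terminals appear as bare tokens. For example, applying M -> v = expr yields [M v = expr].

S
M
when c do M otherwise M
when c do v = expr otherwise M
when c do v = expr otherwise v = expr

[S [M when c do [M v = expr] otherwise [M v = expr]]]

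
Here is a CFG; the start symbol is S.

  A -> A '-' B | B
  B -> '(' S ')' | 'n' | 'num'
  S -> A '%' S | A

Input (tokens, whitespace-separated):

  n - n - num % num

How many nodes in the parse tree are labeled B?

4

[S [A [A [A [B n]] - [B n]] - [B num]] % [S [A [B num]]]]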